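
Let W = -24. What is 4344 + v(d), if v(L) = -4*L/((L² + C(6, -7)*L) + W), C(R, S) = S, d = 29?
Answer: 1333550/307 ≈ 4343.8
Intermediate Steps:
v(L) = -4*L/(-24 + L² - 7*L) (v(L) = -4*L/((L² - 7*L) - 24) = -4*L/(-24 + L² - 7*L))
4344 + v(d) = 4344 + 4*29/(24 - 1*29² + 7*29) = 4344 + 4*29/(24 - 1*841 + 203) = 4344 + 4*29/(24 - 841 + 203) = 4344 + 4*29/(-614) = 4344 + 4*29*(-1/614) = 4344 - 58/307 = 1333550/307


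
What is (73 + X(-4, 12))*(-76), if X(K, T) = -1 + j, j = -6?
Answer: -5016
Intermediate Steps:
X(K, T) = -7 (X(K, T) = -1 - 6 = -7)
(73 + X(-4, 12))*(-76) = (73 - 7)*(-76) = 66*(-76) = -5016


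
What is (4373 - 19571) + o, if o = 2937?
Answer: -12261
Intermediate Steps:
(4373 - 19571) + o = (4373 - 19571) + 2937 = -15198 + 2937 = -12261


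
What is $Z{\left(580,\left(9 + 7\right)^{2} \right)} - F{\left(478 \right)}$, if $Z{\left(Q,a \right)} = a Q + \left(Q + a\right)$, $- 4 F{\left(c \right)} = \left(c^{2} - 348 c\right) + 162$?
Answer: $\frac{329783}{2} \approx 1.6489 \cdot 10^{5}$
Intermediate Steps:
$F{\left(c \right)} = - \frac{81}{2} + 87 c - \frac{c^{2}}{4}$ ($F{\left(c \right)} = - \frac{\left(c^{2} - 348 c\right) + 162}{4} = - \frac{162 + c^{2} - 348 c}{4} = - \frac{81}{2} + 87 c - \frac{c^{2}}{4}$)
$Z{\left(Q,a \right)} = Q + a + Q a$ ($Z{\left(Q,a \right)} = Q a + \left(Q + a\right) = Q + a + Q a$)
$Z{\left(580,\left(9 + 7\right)^{2} \right)} - F{\left(478 \right)} = \left(580 + \left(9 + 7\right)^{2} + 580 \left(9 + 7\right)^{2}\right) - \left(- \frac{81}{2} + 87 \cdot 478 - \frac{478^{2}}{4}\right) = \left(580 + 16^{2} + 580 \cdot 16^{2}\right) - \left(- \frac{81}{2} + 41586 - 57121\right) = \left(580 + 256 + 580 \cdot 256\right) - \left(- \frac{81}{2} + 41586 - 57121\right) = \left(580 + 256 + 148480\right) - - \frac{31151}{2} = 149316 + \frac{31151}{2} = \frac{329783}{2}$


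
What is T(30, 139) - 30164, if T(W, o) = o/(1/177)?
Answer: -5561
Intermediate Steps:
T(W, o) = 177*o (T(W, o) = o/(1/177) = o*177 = 177*o)
T(30, 139) - 30164 = 177*139 - 30164 = 24603 - 30164 = -5561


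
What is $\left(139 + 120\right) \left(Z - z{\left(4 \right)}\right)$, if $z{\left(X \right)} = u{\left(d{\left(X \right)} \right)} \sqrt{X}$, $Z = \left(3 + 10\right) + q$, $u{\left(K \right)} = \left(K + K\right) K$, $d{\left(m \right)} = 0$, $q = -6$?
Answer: $1813$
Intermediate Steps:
$u{\left(K \right)} = 2 K^{2}$ ($u{\left(K \right)} = 2 K K = 2 K^{2}$)
$Z = 7$ ($Z = \left(3 + 10\right) - 6 = 13 - 6 = 7$)
$z{\left(X \right)} = 0$ ($z{\left(X \right)} = 2 \cdot 0^{2} \sqrt{X} = 2 \cdot 0 \sqrt{X} = 0 \sqrt{X} = 0$)
$\left(139 + 120\right) \left(Z - z{\left(4 \right)}\right) = \left(139 + 120\right) \left(7 - 0\right) = 259 \left(7 + 0\right) = 259 \cdot 7 = 1813$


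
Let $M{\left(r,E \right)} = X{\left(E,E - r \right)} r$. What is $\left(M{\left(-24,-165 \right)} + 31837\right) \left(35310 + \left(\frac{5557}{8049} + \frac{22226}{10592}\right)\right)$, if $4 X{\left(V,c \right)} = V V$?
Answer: $- \frac{197965998719923937}{42627504} \approx -4.6441 \cdot 10^{9}$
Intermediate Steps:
$X{\left(V,c \right)} = \frac{V^{2}}{4}$ ($X{\left(V,c \right)} = \frac{V V}{4} = \frac{V^{2}}{4}$)
$M{\left(r,E \right)} = \frac{r E^{2}}{4}$ ($M{\left(r,E \right)} = \frac{E^{2}}{4} r = \frac{r E^{2}}{4}$)
$\left(M{\left(-24,-165 \right)} + 31837\right) \left(35310 + \left(\frac{5557}{8049} + \frac{22226}{10592}\right)\right) = \left(\frac{1}{4} \left(-24\right) \left(-165\right)^{2} + 31837\right) \left(35310 + \left(\frac{5557}{8049} + \frac{22226}{10592}\right)\right) = \left(\frac{1}{4} \left(-24\right) 27225 + 31837\right) \left(35310 + \left(5557 \cdot \frac{1}{8049} + 22226 \cdot \frac{1}{10592}\right)\right) = \left(-163350 + 31837\right) \left(35310 + \left(\frac{5557}{8049} + \frac{11113}{5296}\right)\right) = - 131513 \left(35310 + \frac{118878409}{42627504}\right) = \left(-131513\right) \frac{1505296044649}{42627504} = - \frac{197965998719923937}{42627504}$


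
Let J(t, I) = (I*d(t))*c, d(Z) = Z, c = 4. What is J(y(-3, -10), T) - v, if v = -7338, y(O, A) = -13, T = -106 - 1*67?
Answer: 16334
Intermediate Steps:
T = -173 (T = -106 - 67 = -173)
J(t, I) = 4*I*t (J(t, I) = (I*t)*4 = 4*I*t)
J(y(-3, -10), T) - v = 4*(-173)*(-13) - 1*(-7338) = 8996 + 7338 = 16334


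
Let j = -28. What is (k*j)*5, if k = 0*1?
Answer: 0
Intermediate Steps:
k = 0
(k*j)*5 = (0*(-28))*5 = 0*5 = 0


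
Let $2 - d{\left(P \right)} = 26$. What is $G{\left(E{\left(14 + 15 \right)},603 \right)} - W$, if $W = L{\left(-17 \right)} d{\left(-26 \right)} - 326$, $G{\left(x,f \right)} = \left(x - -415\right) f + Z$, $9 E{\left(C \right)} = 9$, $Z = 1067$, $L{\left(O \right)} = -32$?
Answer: $251473$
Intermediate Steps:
$d{\left(P \right)} = -24$ ($d{\left(P \right)} = 2 - 26 = -24$)
$E{\left(C \right)} = 1$ ($E{\left(C \right)} = \frac{1}{9} \cdot 9 = 1$)
$G{\left(x,f \right)} = 1067 + f \left(415 + x\right)$ ($G{\left(x,f \right)} = \left(x - -415\right) f + 1067 = \left(x + 415\right) f + 1067 = \left(415 + x\right) f + 1067 = f \left(415 + x\right) + 1067 = 1067 + f \left(415 + x\right)$)
$W = 442$ ($W = \left(-32\right) \left(-24\right) - 326 = 768 - 326 = 442$)
$G{\left(E{\left(14 + 15 \right)},603 \right)} - W = \left(1067 + 415 \cdot 603 + 603 \cdot 1\right) - 442 = \left(1067 + 250245 + 603\right) - 442 = 251915 - 442 = 251473$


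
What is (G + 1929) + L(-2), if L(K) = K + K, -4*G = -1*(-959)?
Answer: 6741/4 ≈ 1685.3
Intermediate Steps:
G = -959/4 (G = -(-1)*(-959)/4 = -1/4*959 = -959/4 ≈ -239.75)
L(K) = 2*K
(G + 1929) + L(-2) = (-959/4 + 1929) + 2*(-2) = 6757/4 - 4 = 6741/4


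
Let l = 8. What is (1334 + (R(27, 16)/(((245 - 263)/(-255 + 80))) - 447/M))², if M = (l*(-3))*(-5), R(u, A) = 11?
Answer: 267701725201/129600 ≈ 2.0656e+6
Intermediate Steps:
M = 120 (M = (8*(-3))*(-5) = -24*(-5) = 120)
(1334 + (R(27, 16)/(((245 - 263)/(-255 + 80))) - 447/M))² = (1334 + (11/(((245 - 263)/(-255 + 80))) - 447/120))² = (1334 + (11/((-18/(-175))) - 447*1/120))² = (1334 + (11/((-18*(-1/175))) - 149/40))² = (1334 + (11/(18/175) - 149/40))² = (1334 + (11*(175/18) - 149/40))² = (1334 + (1925/18 - 149/40))² = (1334 + 37159/360)² = (517399/360)² = 267701725201/129600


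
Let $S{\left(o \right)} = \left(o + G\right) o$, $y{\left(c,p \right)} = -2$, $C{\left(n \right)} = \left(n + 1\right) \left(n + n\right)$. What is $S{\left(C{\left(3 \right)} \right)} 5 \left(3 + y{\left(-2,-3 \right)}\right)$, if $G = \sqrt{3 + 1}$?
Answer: $3120$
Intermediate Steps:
$C{\left(n \right)} = 2 n \left(1 + n\right)$ ($C{\left(n \right)} = \left(1 + n\right) 2 n = 2 n \left(1 + n\right)$)
$G = 2$ ($G = \sqrt{4} = 2$)
$S{\left(o \right)} = o \left(2 + o\right)$ ($S{\left(o \right)} = \left(o + 2\right) o = \left(2 + o\right) o = o \left(2 + o\right)$)
$S{\left(C{\left(3 \right)} \right)} 5 \left(3 + y{\left(-2,-3 \right)}\right) = 2 \cdot 3 \left(1 + 3\right) \left(2 + 2 \cdot 3 \left(1 + 3\right)\right) 5 \left(3 - 2\right) = 2 \cdot 3 \cdot 4 \left(2 + 2 \cdot 3 \cdot 4\right) 5 \cdot 1 = 24 \left(2 + 24\right) 5 = 24 \cdot 26 \cdot 5 = 624 \cdot 5 = 3120$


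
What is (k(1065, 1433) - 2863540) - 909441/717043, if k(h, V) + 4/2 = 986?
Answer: -2052576651349/717043 ≈ -2.8626e+6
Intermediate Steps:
k(h, V) = 984 (k(h, V) = -2 + 986 = 984)
(k(1065, 1433) - 2863540) - 909441/717043 = (984 - 2863540) - 909441/717043 = -2862556 - 909441*1/717043 = -2862556 - 909441/717043 = -2052576651349/717043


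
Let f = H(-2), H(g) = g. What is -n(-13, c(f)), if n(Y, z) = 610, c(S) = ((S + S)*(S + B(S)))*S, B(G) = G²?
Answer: -610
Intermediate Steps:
f = -2
c(S) = 2*S²*(S + S²) (c(S) = ((S + S)*(S + S²))*S = ((2*S)*(S + S²))*S = (2*S*(S + S²))*S = 2*S²*(S + S²))
-n(-13, c(f)) = -1*610 = -610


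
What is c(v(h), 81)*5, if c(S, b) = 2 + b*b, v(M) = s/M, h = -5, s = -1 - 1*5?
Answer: 32815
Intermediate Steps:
s = -6 (s = -1 - 5 = -6)
v(M) = -6/M
c(S, b) = 2 + b²
c(v(h), 81)*5 = (2 + 81²)*5 = (2 + 6561)*5 = 6563*5 = 32815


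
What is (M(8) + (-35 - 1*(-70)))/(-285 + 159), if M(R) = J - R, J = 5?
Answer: -16/63 ≈ -0.25397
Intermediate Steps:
M(R) = 5 - R
(M(8) + (-35 - 1*(-70)))/(-285 + 159) = ((5 - 1*8) + (-35 - 1*(-70)))/(-285 + 159) = ((5 - 8) + (-35 + 70))/(-126) = (-3 + 35)*(-1/126) = 32*(-1/126) = -16/63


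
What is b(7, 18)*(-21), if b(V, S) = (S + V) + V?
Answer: -672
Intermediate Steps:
b(V, S) = S + 2*V
b(7, 18)*(-21) = (18 + 2*7)*(-21) = (18 + 14)*(-21) = 32*(-21) = -672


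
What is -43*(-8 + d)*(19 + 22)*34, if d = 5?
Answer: 179826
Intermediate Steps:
-43*(-8 + d)*(19 + 22)*34 = -43*(-8 + 5)*(19 + 22)*34 = -(-129)*41*34 = -43*(-123)*34 = 5289*34 = 179826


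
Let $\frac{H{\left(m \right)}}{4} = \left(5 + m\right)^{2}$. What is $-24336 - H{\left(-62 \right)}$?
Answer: $-37332$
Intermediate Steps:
$H{\left(m \right)} = 4 \left(5 + m\right)^{2}$
$-24336 - H{\left(-62 \right)} = -24336 - 4 \left(5 - 62\right)^{2} = -24336 - 4 \left(-57\right)^{2} = -24336 - 4 \cdot 3249 = -24336 - 12996 = -37332$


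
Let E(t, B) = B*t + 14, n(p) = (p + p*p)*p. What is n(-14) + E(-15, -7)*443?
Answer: 50169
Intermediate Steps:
n(p) = p*(p + p²) (n(p) = (p + p²)*p = p*(p + p²))
E(t, B) = 14 + B*t
n(-14) + E(-15, -7)*443 = (-14)²*(1 - 14) + (14 - 7*(-15))*443 = 196*(-13) + (14 + 105)*443 = -2548 + 119*443 = -2548 + 52717 = 50169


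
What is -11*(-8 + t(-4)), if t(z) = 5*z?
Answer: 308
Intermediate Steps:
-11*(-8 + t(-4)) = -11*(-8 + 5*(-4)) = -11*(-8 - 20) = -11*(-28) = 308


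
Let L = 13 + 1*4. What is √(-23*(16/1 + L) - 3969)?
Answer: 2*I*√1182 ≈ 68.76*I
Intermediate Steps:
L = 17 (L = 13 + 4 = 17)
√(-23*(16/1 + L) - 3969) = √(-23*(16/1 + 17) - 3969) = √(-23*(16*1 + 17) - 3969) = √(-23*(16 + 17) - 3969) = √(-23*33 - 3969) = √(-759 - 3969) = √(-4728) = 2*I*√1182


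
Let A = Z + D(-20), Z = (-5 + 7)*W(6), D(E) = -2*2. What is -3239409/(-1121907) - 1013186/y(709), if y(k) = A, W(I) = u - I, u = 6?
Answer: 189452237223/747938 ≈ 2.5330e+5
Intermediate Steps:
W(I) = 6 - I
D(E) = -4
Z = 0 (Z = (-5 + 7)*(6 - 1*6) = 2*(6 - 6) = 2*0 = 0)
A = -4 (A = 0 - 4 = -4)
y(k) = -4
-3239409/(-1121907) - 1013186/y(709) = -3239409/(-1121907) - 1013186/(-4) = -3239409*(-1/1121907) - 1013186*(-¼) = 1079803/373969 + 506593/2 = 189452237223/747938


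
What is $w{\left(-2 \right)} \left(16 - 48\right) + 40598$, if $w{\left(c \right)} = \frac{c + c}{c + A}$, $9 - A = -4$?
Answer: $\frac{446706}{11} \approx 40610.0$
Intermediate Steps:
$A = 13$ ($A = 9 - -4 = 9 + 4 = 13$)
$w{\left(c \right)} = \frac{2 c}{13 + c}$ ($w{\left(c \right)} = \frac{c + c}{c + 13} = \frac{2 c}{13 + c}$)
$w{\left(-2 \right)} \left(16 - 48\right) + 40598 = 2 \left(-2\right) \frac{1}{13 - 2} \left(16 - 48\right) + 40598 = 2 \left(-2\right) \frac{1}{11} \left(-32\right) + 40598 = \left(- \frac{4}{11}\right) \left(-32\right) + 40598 = \frac{128}{11} + 40598 = \frac{446706}{11}$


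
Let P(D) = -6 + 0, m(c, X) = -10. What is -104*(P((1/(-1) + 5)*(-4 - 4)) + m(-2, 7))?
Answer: 1664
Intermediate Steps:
P(D) = -6
-104*(P((1/(-1) + 5)*(-4 - 4)) + m(-2, 7)) = -104*(-6 - 10) = -104*(-16) = 1664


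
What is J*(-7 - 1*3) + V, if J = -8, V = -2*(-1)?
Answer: 82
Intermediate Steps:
V = 2
J*(-7 - 1*3) + V = -8*(-7 - 1*3) + 2 = -8*(-7 - 3) + 2 = -8*(-10) + 2 = 80 + 2 = 82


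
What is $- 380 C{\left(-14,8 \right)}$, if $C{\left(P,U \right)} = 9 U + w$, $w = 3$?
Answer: $-28500$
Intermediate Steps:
$C{\left(P,U \right)} = 3 + 9 U$ ($C{\left(P,U \right)} = 9 U + 3 = 3 + 9 U$)
$- 380 C{\left(-14,8 \right)} = - 380 \left(3 + 9 \cdot 8\right) = - 380 \left(3 + 72\right) = \left(-380\right) 75 = -28500$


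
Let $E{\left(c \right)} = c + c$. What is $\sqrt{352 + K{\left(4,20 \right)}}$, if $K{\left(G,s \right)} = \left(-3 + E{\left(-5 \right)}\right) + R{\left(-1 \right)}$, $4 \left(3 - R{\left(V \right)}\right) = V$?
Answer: $\frac{37}{2} \approx 18.5$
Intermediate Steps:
$R{\left(V \right)} = 3 - \frac{V}{4}$
$E{\left(c \right)} = 2 c$
$K{\left(G,s \right)} = - \frac{39}{4}$ ($K{\left(G,s \right)} = \left(-3 + 2 \left(-5\right)\right) + \left(3 - - \frac{1}{4}\right) = \left(-3 - 10\right) + \left(3 + \frac{1}{4}\right) = -13 + \frac{13}{4} = - \frac{39}{4}$)
$\sqrt{352 + K{\left(4,20 \right)}} = \sqrt{352 - \frac{39}{4}} = \sqrt{\frac{1369}{4}} = \frac{37}{2}$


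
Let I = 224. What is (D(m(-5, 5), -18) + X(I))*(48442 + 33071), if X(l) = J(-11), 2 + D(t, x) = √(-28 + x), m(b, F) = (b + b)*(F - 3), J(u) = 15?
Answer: 1059669 + 81513*I*√46 ≈ 1.0597e+6 + 5.5285e+5*I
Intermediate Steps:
m(b, F) = 2*b*(-3 + F) (m(b, F) = (2*b)*(-3 + F) = 2*b*(-3 + F))
D(t, x) = -2 + √(-28 + x)
X(l) = 15
(D(m(-5, 5), -18) + X(I))*(48442 + 33071) = ((-2 + √(-28 - 18)) + 15)*(48442 + 33071) = ((-2 + √(-46)) + 15)*81513 = ((-2 + I*√46) + 15)*81513 = (13 + I*√46)*81513 = 1059669 + 81513*I*√46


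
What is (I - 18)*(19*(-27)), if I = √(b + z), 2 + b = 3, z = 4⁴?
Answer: 9234 - 513*√257 ≈ 1010.0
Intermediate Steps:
z = 256
b = 1 (b = -2 + 3 = 1)
I = √257 (I = √(1 + 256) = √257 ≈ 16.031)
(I - 18)*(19*(-27)) = (√257 - 18)*(19*(-27)) = (-18 + √257)*(-513) = 9234 - 513*√257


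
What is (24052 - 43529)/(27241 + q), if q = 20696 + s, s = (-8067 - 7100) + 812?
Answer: -19477/33582 ≈ -0.57998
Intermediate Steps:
s = -14355 (s = -15167 + 812 = -14355)
q = 6341 (q = 20696 - 14355 = 6341)
(24052 - 43529)/(27241 + q) = (24052 - 43529)/(27241 + 6341) = -19477/33582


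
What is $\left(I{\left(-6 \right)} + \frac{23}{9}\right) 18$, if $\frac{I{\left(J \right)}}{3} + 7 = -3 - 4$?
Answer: $-710$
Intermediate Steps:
$I{\left(J \right)} = -42$ ($I{\left(J \right)} = -21 + 3 \left(-3 - 4\right) = -21 + 3 \left(-7\right) = -21 - 21 = -42$)
$\left(I{\left(-6 \right)} + \frac{23}{9}\right) 18 = \left(-42 + \frac{23}{9}\right) 18 = \left(- \frac{355}{9}\right) 18 = -710$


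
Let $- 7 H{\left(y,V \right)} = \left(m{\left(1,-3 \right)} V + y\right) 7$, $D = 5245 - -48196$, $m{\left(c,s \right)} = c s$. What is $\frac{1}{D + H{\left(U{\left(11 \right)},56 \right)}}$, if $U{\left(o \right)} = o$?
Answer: $\frac{1}{53598} \approx 1.8657 \cdot 10^{-5}$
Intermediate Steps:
$D = 53441$ ($D = 5245 + 48196 = 53441$)
$H{\left(y,V \right)} = - y + 3 V$ ($H{\left(y,V \right)} = - \frac{\left(1 \left(-3\right) V + y\right) 7}{7} = - \frac{\left(- 3 V + y\right) 7}{7} = - \frac{\left(y - 3 V\right) 7}{7} = - \frac{- 21 V + 7 y}{7} = - y + 3 V$)
$\frac{1}{D + H{\left(U{\left(11 \right)},56 \right)}} = \frac{1}{53441 + \left(\left(-1\right) 11 + 3 \cdot 56\right)} = \frac{1}{53441 + \left(-11 + 168\right)} = \frac{1}{53441 + 157} = \frac{1}{53598}$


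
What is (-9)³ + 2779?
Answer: 2050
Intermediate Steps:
(-9)³ + 2779 = -729 + 2779 = 2050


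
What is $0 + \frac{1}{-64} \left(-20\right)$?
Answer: $\frac{5}{16} \approx 0.3125$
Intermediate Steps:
$0 + \frac{1}{-64} \left(-20\right) = 0 - - \frac{5}{16} = 0 + \frac{5}{16} = \frac{5}{16}$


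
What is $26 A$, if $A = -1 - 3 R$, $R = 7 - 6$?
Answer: $-104$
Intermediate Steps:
$R = 1$ ($R = 7 - 6 = 1$)
$A = -4$ ($A = -1 - 3 = -4$)
$26 A = 26 \left(-4\right) = -104$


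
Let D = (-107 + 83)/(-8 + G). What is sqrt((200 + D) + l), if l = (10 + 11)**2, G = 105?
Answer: sqrt(6028841)/97 ≈ 25.313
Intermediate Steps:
D = -24/97 (D = (-107 + 83)/(-8 + 105) = -24/97 ≈ -0.24742)
l = 441 (l = 21**2 = 441)
sqrt((200 + D) + l) = sqrt((200 - 24/97) + 441) = sqrt(19376/97 + 441) = sqrt(62153/97) = sqrt(6028841)/97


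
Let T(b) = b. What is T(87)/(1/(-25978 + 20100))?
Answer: -511386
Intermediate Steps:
T(87)/(1/(-25978 + 20100)) = 87/(1/(-25978 + 20100)) = 87/(1/(-5878)) = 87/(-1/5878) = 87*(-5878) = -511386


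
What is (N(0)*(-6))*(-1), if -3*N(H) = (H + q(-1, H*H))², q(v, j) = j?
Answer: 0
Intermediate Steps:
N(H) = -(H + H²)²/3 (N(H) = -(H + H*H)²/3 = -(H + H²)²/3)
(N(0)*(-6))*(-1) = (-⅓*0²*(1 + 0)²*(-6))*(-1) = (-⅓*0*1²*(-6))*(-1) = (-⅓*0*1*(-6))*(-1) = (0*(-6))*(-1) = 0*(-1) = 0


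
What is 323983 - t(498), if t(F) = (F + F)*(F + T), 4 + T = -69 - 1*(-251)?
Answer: -349313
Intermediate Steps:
T = 178 (T = -4 + (-69 - 1*(-251)) = -4 + (-69 + 251) = -4 + 182 = 178)
t(F) = 2*F*(178 + F) (t(F) = (F + F)*(F + 178) = (2*F)*(178 + F) = 2*F*(178 + F))
323983 - t(498) = 323983 - 2*498*(178 + 498) = 323983 - 2*498*676 = 323983 - 1*673296 = 323983 - 673296 = -349313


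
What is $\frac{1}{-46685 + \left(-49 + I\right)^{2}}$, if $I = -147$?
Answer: $- \frac{1}{8269} \approx -0.00012093$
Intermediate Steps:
$\frac{1}{-46685 + \left(-49 + I\right)^{2}} = \frac{1}{-46685 + \left(-49 - 147\right)^{2}} = \frac{1}{-46685 + \left(-196\right)^{2}} = \frac{1}{-46685 + 38416} = \frac{1}{-8269} = - \frac{1}{8269}$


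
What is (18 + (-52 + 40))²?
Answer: 36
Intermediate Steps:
(18 + (-52 + 40))² = (18 - 12)² = 6² = 36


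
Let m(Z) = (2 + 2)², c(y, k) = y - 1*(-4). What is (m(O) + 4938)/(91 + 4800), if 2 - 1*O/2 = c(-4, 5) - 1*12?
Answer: 4954/4891 ≈ 1.0129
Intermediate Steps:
c(y, k) = 4 + y (c(y, k) = y + 4 = 4 + y)
O = 28 (O = 4 - 2*((4 - 4) - 1*12) = 4 - 2*(0 - 12) = 4 - 2*(-12) = 4 + 24 = 28)
m(Z) = 16 (m(Z) = 4² = 16)
(m(O) + 4938)/(91 + 4800) = (16 + 4938)/(91 + 4800) = 4954/4891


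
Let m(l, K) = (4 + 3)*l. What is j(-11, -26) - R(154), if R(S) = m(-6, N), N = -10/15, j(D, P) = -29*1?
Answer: 13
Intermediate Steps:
j(D, P) = -29
N = -⅔ (N = -10*1/15 = -⅔ ≈ -0.66667)
m(l, K) = 7*l
R(S) = -42 (R(S) = 7*(-6) = -42)
j(-11, -26) - R(154) = -29 - 1*(-42) = -29 + 42 = 13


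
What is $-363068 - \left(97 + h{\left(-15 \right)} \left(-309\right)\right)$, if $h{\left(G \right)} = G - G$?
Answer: $-363165$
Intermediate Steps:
$h{\left(G \right)} = 0$
$-363068 - \left(97 + h{\left(-15 \right)} \left(-309\right)\right) = -363068 - \left(97 + 0 \left(-309\right)\right) = -363068 - \left(97 + 0\right) = -363068 - 97 = -363165$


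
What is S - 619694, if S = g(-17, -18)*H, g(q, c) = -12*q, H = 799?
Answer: -456698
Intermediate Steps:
S = 162996 (S = -12*(-17)*799 = 204*799 = 162996)
S - 619694 = 162996 - 619694 = -456698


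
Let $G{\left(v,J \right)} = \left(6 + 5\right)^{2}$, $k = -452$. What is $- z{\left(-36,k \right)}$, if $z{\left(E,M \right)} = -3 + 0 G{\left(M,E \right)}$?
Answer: $3$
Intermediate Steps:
$G{\left(v,J \right)} = 121$ ($G{\left(v,J \right)} = 11^{2} = 121$)
$z{\left(E,M \right)} = -3$ ($z{\left(E,M \right)} = -3 + 0 \cdot 121 = -3 + 0 = -3$)
$- z{\left(-36,k \right)} = \left(-1\right) \left(-3\right) = 3$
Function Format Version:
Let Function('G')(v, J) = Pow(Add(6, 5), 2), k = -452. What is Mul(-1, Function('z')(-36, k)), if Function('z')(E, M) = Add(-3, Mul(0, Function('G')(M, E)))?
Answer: 3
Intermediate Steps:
Function('G')(v, J) = 121 (Function('G')(v, J) = Pow(11, 2) = 121)
Function('z')(E, M) = -3 (Function('z')(E, M) = Add(-3, Mul(0, 121)) = Add(-3, 0) = -3)
Mul(-1, Function('z')(-36, k)) = Mul(-1, -3) = 3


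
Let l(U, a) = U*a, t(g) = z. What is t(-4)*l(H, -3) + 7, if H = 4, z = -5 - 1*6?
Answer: 139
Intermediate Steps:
z = -11 (z = -5 - 6 = -11)
t(g) = -11
t(-4)*l(H, -3) + 7 = -44*(-3) + 7 = -11*(-12) + 7 = 132 + 7 = 139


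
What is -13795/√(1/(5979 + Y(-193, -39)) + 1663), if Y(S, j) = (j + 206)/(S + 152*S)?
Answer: -27590*√12959434961638723171/293608872541 ≈ -338.28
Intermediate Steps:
Y(S, j) = (206 + j)/(153*S) (Y(S, j) = (206 + j)/((153*S)) = (206 + j)*(1/(153*S)) = (206 + j)/(153*S))
-13795/√(1/(5979 + Y(-193, -39)) + 1663) = -13795/√(1/(5979 + (1/153)*(206 - 39)/(-193)) + 1663) = -13795/√(1/(5979 + (1/153)*(-1/193)*167) + 1663) = -13795/√(1/(5979 - 167/29529) + 1663) = -13795/√(1/(176553724/29529) + 1663) = -13795/√(29529/176553724 + 1663) = -13795*2*√12959434961638723171/293608872541 = -27590*√12959434961638723171/293608872541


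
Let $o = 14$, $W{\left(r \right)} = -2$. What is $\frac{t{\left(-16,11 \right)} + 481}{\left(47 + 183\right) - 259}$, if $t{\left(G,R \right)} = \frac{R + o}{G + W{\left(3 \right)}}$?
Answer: $- \frac{8633}{522} \approx -16.538$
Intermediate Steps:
$t{\left(G,R \right)} = \frac{14 + R}{-2 + G}$ ($t{\left(G,R \right)} = \frac{R + 14}{G - 2} = \frac{14 + R}{-2 + G}$)
$\frac{t{\left(-16,11 \right)} + 481}{\left(47 + 183\right) - 259} = \frac{\frac{14 + 11}{-2 - 16} + 481}{\left(47 + 183\right) - 259} = \frac{\frac{1}{-18} \cdot 25 + 481}{230 - 259} = \frac{\left(- \frac{1}{18}\right) 25 + 481}{-29} = \left(- \frac{25}{18} + 481\right) \left(- \frac{1}{29}\right) = \frac{8633}{18} \left(- \frac{1}{29}\right) = - \frac{8633}{522}$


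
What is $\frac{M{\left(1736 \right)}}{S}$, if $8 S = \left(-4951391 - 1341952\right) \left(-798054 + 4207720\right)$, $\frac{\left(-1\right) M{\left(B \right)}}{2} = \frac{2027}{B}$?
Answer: $\frac{2027}{2328214445398023} \approx 8.7062 \cdot 10^{-13}$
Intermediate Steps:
$M{\left(B \right)} = - \frac{4054}{B}$ ($M{\left(B \right)} = - 2 \frac{2027}{B} = - \frac{4054}{B}$)
$S = - \frac{10729098826719}{4}$ ($S = \frac{\left(-4951391 - 1341952\right) \left(-798054 + 4207720\right)}{8} = \frac{\left(-6293343\right) 3409666}{8} = \frac{1}{8} \left(-21458197653438\right) = - \frac{10729098826719}{4} \approx -2.6823 \cdot 10^{12}$)
$\frac{M{\left(1736 \right)}}{S} = \frac{\left(-4054\right) \frac{1}{1736}}{- \frac{10729098826719}{4}} = \left(-4054\right) \frac{1}{1736} \left(- \frac{4}{10729098826719}\right) = \left(- \frac{2027}{868}\right) \left(- \frac{4}{10729098826719}\right) = \frac{2027}{2328214445398023}$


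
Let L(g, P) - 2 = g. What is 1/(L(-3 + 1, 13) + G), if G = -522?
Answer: -1/522 ≈ -0.0019157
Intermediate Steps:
L(g, P) = 2 + g
1/(L(-3 + 1, 13) + G) = 1/((2 + (-3 + 1)) - 522) = 1/((2 - 2) - 522) = 1/(0 - 522) = 1/(-522) = -1/522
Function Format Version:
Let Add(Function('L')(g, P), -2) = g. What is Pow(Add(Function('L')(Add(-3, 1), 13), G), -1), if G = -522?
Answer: Rational(-1, 522) ≈ -0.0019157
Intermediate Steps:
Function('L')(g, P) = Add(2, g)
Pow(Add(Function('L')(Add(-3, 1), 13), G), -1) = Pow(Add(Add(2, Add(-3, 1)), -522), -1) = Pow(Add(Add(2, -2), -522), -1) = Pow(Add(0, -522), -1) = Pow(-522, -1) = Rational(-1, 522)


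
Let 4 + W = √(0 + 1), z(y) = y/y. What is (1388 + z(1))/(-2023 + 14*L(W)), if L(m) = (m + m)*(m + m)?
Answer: -1389/1519 ≈ -0.91442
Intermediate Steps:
z(y) = 1
W = -3 (W = -4 + √(0 + 1) = -4 + √1 = -4 + 1 = -3)
L(m) = 4*m² (L(m) = (2*m)*(2*m) = 4*m²)
(1388 + z(1))/(-2023 + 14*L(W)) = (1388 + 1)/(-2023 + 14*(4*(-3)²)) = 1389/(-2023 + 14*(4*9)) = 1389/(-2023 + 14*36) = 1389/(-2023 + 504) = 1389/(-1519) = 1389*(-1/1519) = -1389/1519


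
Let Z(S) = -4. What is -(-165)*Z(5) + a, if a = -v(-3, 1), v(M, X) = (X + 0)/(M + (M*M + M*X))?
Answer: -1981/3 ≈ -660.33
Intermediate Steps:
v(M, X) = X/(M + M**2 + M*X) (v(M, X) = X/(M + (M**2 + M*X)) = X/(M + M**2 + M*X))
a = -1/3 (a = -1/((-3)*(1 - 3 + 1)) = -(-1)/(3*(-1)) = -(-1)*(-1)/3 = -1*1/3 = -1/3 ≈ -0.33333)
-(-165)*Z(5) + a = -(-165)*(-4) - 1/3 = -33*20 - 1/3 = -660 - 1/3 = -1981/3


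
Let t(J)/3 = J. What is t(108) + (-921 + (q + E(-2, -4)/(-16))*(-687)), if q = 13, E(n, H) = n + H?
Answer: -78285/8 ≈ -9785.6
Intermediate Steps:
E(n, H) = H + n
t(J) = 3*J
t(108) + (-921 + (q + E(-2, -4)/(-16))*(-687)) = 3*108 + (-921 + (13 + (-4 - 2)/(-16))*(-687)) = 324 + (-921 + (13 - 6*(-1/16))*(-687)) = 324 + (-921 + (13 + 3/8)*(-687)) = 324 + (-921 + (107/8)*(-687)) = 324 + (-921 - 73509/8) = 324 - 80877/8 = -78285/8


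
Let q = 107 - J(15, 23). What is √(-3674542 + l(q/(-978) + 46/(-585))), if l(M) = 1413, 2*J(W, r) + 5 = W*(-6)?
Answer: I*√3673129 ≈ 1916.5*I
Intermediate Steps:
J(W, r) = -5/2 - 3*W (J(W, r) = -5/2 + (W*(-6))/2 = -5/2 + (-6*W)/2 = -5/2 - 3*W)
q = 309/2 (q = 107 - (-5/2 - 3*15) = 107 - (-5/2 - 45) = 107 - 1*(-95/2) = 107 + 95/2 = 309/2 ≈ 154.50)
√(-3674542 + l(q/(-978) + 46/(-585))) = √(-3674542 + 1413) = √(-3673129) = I*√3673129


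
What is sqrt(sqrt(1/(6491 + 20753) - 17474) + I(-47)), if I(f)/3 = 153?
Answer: sqrt(1738194444 + 1946*I*sqrt(66172570045))/1946 ≈ 21.641 + 3.0542*I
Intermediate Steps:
I(f) = 459 (I(f) = 3*153 = 459)
sqrt(sqrt(1/(6491 + 20753) - 17474) + I(-47)) = sqrt(sqrt(1/(6491 + 20753) - 17474) + 459) = sqrt(sqrt(1/27244 - 17474) + 459) = sqrt(sqrt(-476061655/27244) + 459) = sqrt(I*sqrt(66172570045)/1946 + 459) = sqrt(459 + I*sqrt(66172570045)/1946)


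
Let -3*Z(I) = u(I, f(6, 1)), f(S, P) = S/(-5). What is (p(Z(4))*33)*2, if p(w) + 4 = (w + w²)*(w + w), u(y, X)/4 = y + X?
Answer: -5954344/1125 ≈ -5292.8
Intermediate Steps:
f(S, P) = -S/5 (f(S, P) = S*(-⅕) = -S/5)
u(y, X) = 4*X + 4*y (u(y, X) = 4*(y + X) = 4*(X + y) = 4*X + 4*y)
Z(I) = 8/5 - 4*I/3 (Z(I) = -(4*(-⅕*6) + 4*I)/3 = -(4*(-6/5) + 4*I)/3 = -(-24/5 + 4*I)/3 = 8/5 - 4*I/3)
p(w) = -4 + 2*w*(w + w²) (p(w) = -4 + (w + w²)*(w + w) = -4 + (w + w²)*(2*w) = -4 + 2*w*(w + w²))
(p(Z(4))*33)*2 = ((-4 + 2*(8/5 - 4/3*4)² + 2*(8/5 - 4/3*4)³)*33)*2 = ((-4 + 2*(8/5 - 16/3)² + 2*(8/5 - 16/3)³)*33)*2 = ((-4 + 2*(-56/15)² + 2*(-56/15)³)*33)*2 = ((-4 + 2*(3136/225) + 2*(-175616/3375))*33)*2 = ((-4 + 6272/225 - 351232/3375)*33)*2 = -270652/3375*33*2 = -2977172/1125*2 = -5954344/1125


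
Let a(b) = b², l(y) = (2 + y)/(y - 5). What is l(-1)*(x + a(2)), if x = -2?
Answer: -⅓ ≈ -0.33333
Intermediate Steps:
l(y) = (2 + y)/(-5 + y)
l(-1)*(x + a(2)) = ((2 - 1)/(-5 - 1))*(-2 + 2²) = (1/(-6))*(-2 + 4) = -⅙*1*2 = -⅙*2 = -⅓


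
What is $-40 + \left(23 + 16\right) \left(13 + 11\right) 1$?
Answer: $896$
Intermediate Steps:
$-40 + \left(23 + 16\right) \left(13 + 11\right) 1 = -40 + 39 \cdot 24 \cdot 1 = -40 + 936 \cdot 1 = -40 + 936 = 896$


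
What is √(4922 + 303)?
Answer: 5*√209 ≈ 72.284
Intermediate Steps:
√(4922 + 303) = √5225 = 5*√209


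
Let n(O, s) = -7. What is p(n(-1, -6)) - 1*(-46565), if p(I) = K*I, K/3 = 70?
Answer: 45095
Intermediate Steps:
K = 210 (K = 3*70 = 210)
p(I) = 210*I
p(n(-1, -6)) - 1*(-46565) = 210*(-7) - 1*(-46565) = -1470 + 46565 = 45095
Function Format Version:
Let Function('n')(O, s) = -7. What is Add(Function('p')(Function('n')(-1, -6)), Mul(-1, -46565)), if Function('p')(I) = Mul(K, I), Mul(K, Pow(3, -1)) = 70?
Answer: 45095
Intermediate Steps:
K = 210 (K = Mul(3, 70) = 210)
Function('p')(I) = Mul(210, I)
Add(Function('p')(Function('n')(-1, -6)), Mul(-1, -46565)) = Add(Mul(210, -7), Mul(-1, -46565)) = Add(-1470, 46565) = 45095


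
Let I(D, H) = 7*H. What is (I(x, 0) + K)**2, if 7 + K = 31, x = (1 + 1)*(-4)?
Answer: 576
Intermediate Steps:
x = -8 (x = 2*(-4) = -8)
K = 24 (K = -7 + 31 = 24)
(I(x, 0) + K)**2 = (7*0 + 24)**2 = (0 + 24)**2 = 24**2 = 576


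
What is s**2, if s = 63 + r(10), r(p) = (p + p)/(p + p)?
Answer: 4096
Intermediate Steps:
r(p) = 1 (r(p) = (2*p)/((2*p)) = (2*p)*(1/(2*p)) = 1)
s = 64 (s = 63 + 1 = 64)
s**2 = 64**2 = 4096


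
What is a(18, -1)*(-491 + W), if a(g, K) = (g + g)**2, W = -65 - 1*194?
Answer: -972000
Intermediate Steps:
W = -259 (W = -65 - 194 = -259)
a(g, K) = 4*g**2 (a(g, K) = (2*g)**2 = 4*g**2)
a(18, -1)*(-491 + W) = (4*18**2)*(-491 - 259) = (4*324)*(-750) = 1296*(-750) = -972000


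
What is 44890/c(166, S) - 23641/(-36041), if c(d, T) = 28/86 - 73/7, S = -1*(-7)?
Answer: -486910135209/109600681 ≈ -4442.6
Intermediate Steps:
S = 7
c(d, T) = -3041/301 (c(d, T) = 28*(1/86) - 73*⅐ = 14/43 - 73/7 = -3041/301)
44890/c(166, S) - 23641/(-36041) = 44890/(-3041/301) - 23641/(-36041) = 44890*(-301/3041) - 23641*(-1/36041) = -13511890/3041 + 23641/36041 = -486910135209/109600681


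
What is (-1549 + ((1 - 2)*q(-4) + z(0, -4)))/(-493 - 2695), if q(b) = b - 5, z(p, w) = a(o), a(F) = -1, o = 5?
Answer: 1541/3188 ≈ 0.48338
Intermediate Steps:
z(p, w) = -1
q(b) = -5 + b
(-1549 + ((1 - 2)*q(-4) + z(0, -4)))/(-493 - 2695) = (-1549 + ((1 - 2)*(-5 - 4) - 1))/(-493 - 2695) = (-1549 + (-1*(-9) - 1))/(-3188) = (-1549 + (9 - 1))*(-1/3188) = (-1549 + 8)*(-1/3188) = -1541*(-1/3188) = 1541/3188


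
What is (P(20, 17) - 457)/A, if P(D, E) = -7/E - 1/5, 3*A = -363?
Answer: 38897/10285 ≈ 3.7819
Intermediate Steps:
A = -121 (A = (⅓)*(-363) = -121)
P(D, E) = -⅕ - 7/E (P(D, E) = -7/E - 1*⅕ = -7/E - ⅕ = -⅕ - 7/E)
(P(20, 17) - 457)/A = ((⅕)*(-35 - 1*17)/17 - 457)/(-121) = ((⅕)*(1/17)*(-35 - 17) - 457)*(-1/121) = ((⅕)*(1/17)*(-52) - 457)*(-1/121) = (-52/85 - 457)*(-1/121) = -38897/85*(-1/121) = 38897/10285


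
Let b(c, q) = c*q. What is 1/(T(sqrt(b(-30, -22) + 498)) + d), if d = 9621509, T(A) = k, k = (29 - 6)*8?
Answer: 1/9621693 ≈ 1.0393e-7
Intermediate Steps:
k = 184 (k = 23*8 = 184)
T(A) = 184
1/(T(sqrt(b(-30, -22) + 498)) + d) = 1/(184 + 9621509) = 1/9621693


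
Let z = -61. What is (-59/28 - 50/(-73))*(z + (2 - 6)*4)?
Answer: 31977/292 ≈ 109.51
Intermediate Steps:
(-59/28 - 50/(-73))*(z + (2 - 6)*4) = (-59/28 - 50/(-73))*(-61 + (2 - 6)*4) = (-59*1/28 - 50*(-1/73))*(-61 - 4*4) = (-59/28 + 50/73)*(-61 - 16) = -2907/2044*(-77) = 31977/292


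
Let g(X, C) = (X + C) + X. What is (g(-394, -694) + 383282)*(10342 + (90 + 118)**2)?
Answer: 20466770800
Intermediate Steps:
g(X, C) = C + 2*X (g(X, C) = (C + X) + X = C + 2*X)
(g(-394, -694) + 383282)*(10342 + (90 + 118)**2) = ((-694 + 2*(-394)) + 383282)*(10342 + (90 + 118)**2) = ((-694 - 788) + 383282)*(10342 + 208**2) = (-1482 + 383282)*(10342 + 43264) = 381800*53606 = 20466770800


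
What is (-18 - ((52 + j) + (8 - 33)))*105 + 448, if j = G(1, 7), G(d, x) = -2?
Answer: -4067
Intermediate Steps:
j = -2
(-18 - ((52 + j) + (8 - 33)))*105 + 448 = (-18 - ((52 - 2) + (8 - 33)))*105 + 448 = (-18 - (50 - 25))*105 + 448 = (-18 - 1*25)*105 + 448 = (-18 - 25)*105 + 448 = -43*105 + 448 = -4515 + 448 = -4067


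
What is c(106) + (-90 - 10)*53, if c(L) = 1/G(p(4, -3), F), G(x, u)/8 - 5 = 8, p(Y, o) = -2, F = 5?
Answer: -551199/104 ≈ -5300.0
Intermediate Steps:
G(x, u) = 104 (G(x, u) = 40 + 8*8 = 40 + 64 = 104)
c(L) = 1/104
c(106) + (-90 - 10)*53 = 1/104 + (-90 - 10)*53 = 1/104 - 100*53 = 1/104 - 5300 = -551199/104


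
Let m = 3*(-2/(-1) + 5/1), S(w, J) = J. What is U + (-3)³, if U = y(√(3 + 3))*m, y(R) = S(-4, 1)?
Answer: -6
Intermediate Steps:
m = 21 (m = 3*(-2*(-1) + 5*1) = 3*(2 + 5) = 3*7 = 21)
y(R) = 1
U = 21 (U = 1*21 = 21)
U + (-3)³ = 21 + (-3)³ = 21 - 27 = -6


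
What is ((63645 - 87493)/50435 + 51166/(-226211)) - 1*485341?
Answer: -503385458501893/1037177435 ≈ -4.8534e+5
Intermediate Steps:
((63645 - 87493)/50435 + 51166/(-226211)) - 1*485341 = (-23848*1/50435 + 51166*(-1/226211)) - 485341 = (-2168/4585 - 51166/226211) - 485341 = -725021558/1037177435 - 485341 = -503385458501893/1037177435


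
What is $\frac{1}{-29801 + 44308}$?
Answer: $\frac{1}{14507} \approx 6.8932 \cdot 10^{-5}$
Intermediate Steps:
$\frac{1}{-29801 + 44308} = \frac{1}{14507}$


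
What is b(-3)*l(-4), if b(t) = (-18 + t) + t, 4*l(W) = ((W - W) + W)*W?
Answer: -96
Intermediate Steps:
l(W) = W²/4 (l(W) = (((W - W) + W)*W)/4 = ((0 + W)*W)/4 = (W*W)/4 = W²/4)
b(t) = -18 + 2*t
b(-3)*l(-4) = (-18 + 2*(-3))*((¼)*(-4)²) = (-18 - 6)*((¼)*16) = -24*4 = -96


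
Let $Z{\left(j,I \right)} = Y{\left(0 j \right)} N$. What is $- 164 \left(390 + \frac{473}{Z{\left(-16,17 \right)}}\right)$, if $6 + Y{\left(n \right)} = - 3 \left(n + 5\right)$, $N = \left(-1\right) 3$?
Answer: $- \frac{4107052}{63} \approx -65191.0$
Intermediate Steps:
$N = -3$
$Y{\left(n \right)} = -21 - 3 n$ ($Y{\left(n \right)} = -6 - 3 \left(n + 5\right) = -6 - 3 \left(5 + n\right) = -6 - \left(15 + 3 n\right) = -21 - 3 n$)
$Z{\left(j,I \right)} = 63$ ($Z{\left(j,I \right)} = \left(-21 - 3 \cdot 0 j\right) \left(-3\right) = \left(-21 - 0\right) \left(-3\right) = \left(-21 + 0\right) \left(-3\right) = \left(-21\right) \left(-3\right) = 63$)
$- 164 \left(390 + \frac{473}{Z{\left(-16,17 \right)}}\right) = - 164 \left(390 + \frac{473}{63}\right) = \left(-164\right) \frac{25043}{63} = - \frac{4107052}{63}$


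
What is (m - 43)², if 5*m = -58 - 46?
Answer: 101761/25 ≈ 4070.4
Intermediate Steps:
m = -104/5 (m = (-58 - 46)/5 = (⅕)*(-104) = -104/5 ≈ -20.800)
(m - 43)² = (-104/5 - 43)² = (-319/5)² = 101761/25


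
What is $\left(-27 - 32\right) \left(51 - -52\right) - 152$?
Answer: $-6229$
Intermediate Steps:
$\left(-27 - 32\right) \left(51 - -52\right) - 152 = - 59 \left(51 + 52\right) - 152 = \left(-59\right) 103 - 152 = -6077 - 152 = -6229$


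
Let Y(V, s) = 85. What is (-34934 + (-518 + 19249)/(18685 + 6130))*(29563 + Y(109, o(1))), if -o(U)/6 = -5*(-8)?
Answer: -25700916665392/24815 ≈ -1.0357e+9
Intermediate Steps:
o(U) = -240 (o(U) = -(-30)*(-8) = -6*40 = -240)
(-34934 + (-518 + 19249)/(18685 + 6130))*(29563 + Y(109, o(1))) = (-34934 + (-518 + 19249)/(18685 + 6130))*(29563 + 85) = (-34934 + 18731/24815)*29648 = -866868479/24815*29648 = -25700916665392/24815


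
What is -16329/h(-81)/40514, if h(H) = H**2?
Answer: -5443/88604118 ≈ -6.1431e-5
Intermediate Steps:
-16329/h(-81)/40514 = -16329/((-81)**2)/40514 = -16329/6561*(1/40514) = -16329*1/6561*(1/40514) = -5443/2187*1/40514 = -5443/88604118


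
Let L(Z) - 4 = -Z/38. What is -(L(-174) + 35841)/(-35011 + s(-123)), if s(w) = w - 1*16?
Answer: 340571/333925 ≈ 1.0199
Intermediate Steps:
L(Z) = 4 - Z/38
s(w) = -16 + w (s(w) = w - 16 = -16 + w)
-(L(-174) + 35841)/(-35011 + s(-123)) = -((4 - 1/38*(-174)) + 35841)/(-35011 + (-16 - 123)) = -((4 + 87/19) + 35841)/(-35011 - 139) = -(163/19 + 35841)/(-35150) = -681142*(-1)/(19*35150) = -1*(-340571/333925) = 340571/333925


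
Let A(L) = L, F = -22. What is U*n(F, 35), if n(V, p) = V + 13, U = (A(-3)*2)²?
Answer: -324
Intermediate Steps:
U = 36 (U = (-3*2)² = (-6)² = 36)
n(V, p) = 13 + V
U*n(F, 35) = 36*(13 - 22) = 36*(-9) = -324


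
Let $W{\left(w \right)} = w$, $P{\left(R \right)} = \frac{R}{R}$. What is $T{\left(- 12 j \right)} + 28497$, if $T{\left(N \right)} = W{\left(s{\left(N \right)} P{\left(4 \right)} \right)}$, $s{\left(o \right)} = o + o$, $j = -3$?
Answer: $28569$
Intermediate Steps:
$s{\left(o \right)} = 2 o$
$P{\left(R \right)} = 1$
$T{\left(N \right)} = 2 N$ ($T{\left(N \right)} = 2 N 1 = 2 N$)
$T{\left(- 12 j \right)} + 28497 = 2 \left(\left(-12\right) \left(-3\right)\right) + 28497 = 2 \cdot 36 + 28497 = 72 + 28497 = 28569$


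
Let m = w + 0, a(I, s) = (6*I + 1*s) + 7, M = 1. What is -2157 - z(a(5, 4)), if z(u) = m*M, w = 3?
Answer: -2160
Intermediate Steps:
a(I, s) = 7 + s + 6*I (a(I, s) = (6*I + s) + 7 = (s + 6*I) + 7 = 7 + s + 6*I)
m = 3 (m = 3 + 0 = 3)
z(u) = 3 (z(u) = 3*1 = 3)
-2157 - z(a(5, 4)) = -2157 - 1*3 = -2157 - 3 = -2160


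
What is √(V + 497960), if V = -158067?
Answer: √339893 ≈ 583.00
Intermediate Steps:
√(V + 497960) = √(-158067 + 497960) = √339893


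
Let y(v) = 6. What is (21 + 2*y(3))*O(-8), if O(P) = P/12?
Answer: -22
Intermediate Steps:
O(P) = P/12 (O(P) = P*(1/12) = P/12)
(21 + 2*y(3))*O(-8) = (21 + 2*6)*((1/12)*(-8)) = (21 + 12)*(-⅔) = 33*(-⅔) = -22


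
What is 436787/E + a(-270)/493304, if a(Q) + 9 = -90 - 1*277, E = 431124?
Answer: 26913333953/26584399212 ≈ 1.0124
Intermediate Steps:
a(Q) = -376 (a(Q) = -9 + (-90 - 1*277) = -9 + (-90 - 277) = -9 - 367 = -376)
436787/E + a(-270)/493304 = 436787/431124 - 376/493304 = 436787*(1/431124) - 376*1/493304 = 436787/431124 - 47/61663 = 26913333953/26584399212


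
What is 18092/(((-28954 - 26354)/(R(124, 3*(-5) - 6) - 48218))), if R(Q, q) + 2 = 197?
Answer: 217208029/13827 ≈ 15709.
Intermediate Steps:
R(Q, q) = 195 (R(Q, q) = -2 + 197 = 195)
18092/(((-28954 - 26354)/(R(124, 3*(-5) - 6) - 48218))) = 18092/(((-28954 - 26354)/(195 - 48218))) = 18092/((-55308/(-48023))) = 18092/((-55308*(-1/48023))) = 18092/(55308/48023) = 18092*(48023/55308) = 217208029/13827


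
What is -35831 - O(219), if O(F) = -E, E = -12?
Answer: -35843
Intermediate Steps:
O(F) = 12 (O(F) = -1*(-12) = 12)
-35831 - O(219) = -35831 - 1*12 = -35831 - 12 = -35843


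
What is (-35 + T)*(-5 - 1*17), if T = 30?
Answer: 110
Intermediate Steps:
(-35 + T)*(-5 - 1*17) = (-35 + 30)*(-5 - 1*17) = -5*(-5 - 17) = -5*(-22) = 110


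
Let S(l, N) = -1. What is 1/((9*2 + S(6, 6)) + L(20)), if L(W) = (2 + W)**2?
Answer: 1/501 ≈ 0.0019960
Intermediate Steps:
1/((9*2 + S(6, 6)) + L(20)) = 1/((9*2 - 1) + (2 + 20)**2) = 1/((18 - 1) + 22**2) = 1/(17 + 484) = 1/501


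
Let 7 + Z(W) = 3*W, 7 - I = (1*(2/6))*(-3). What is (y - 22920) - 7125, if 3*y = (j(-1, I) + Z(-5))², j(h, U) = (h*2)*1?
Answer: -29853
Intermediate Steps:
I = 8 (I = 7 - 1*(2/6)*(-3) = 7 - 1*(2*(⅙))*(-3) = 7 - 1*(⅓)*(-3) = 7 - (-3)/3 = 7 - 1*(-1) = 7 + 1 = 8)
j(h, U) = 2*h (j(h, U) = (2*h)*1 = 2*h)
Z(W) = -7 + 3*W
y = 192 (y = (2*(-1) + (-7 + 3*(-5)))²/3 = (-2 + (-7 - 15))²/3 = (-2 - 22)²/3 = (⅓)*(-24)² = (⅓)*576 = 192)
(y - 22920) - 7125 = (192 - 22920) - 7125 = -22728 - 7125 = -29853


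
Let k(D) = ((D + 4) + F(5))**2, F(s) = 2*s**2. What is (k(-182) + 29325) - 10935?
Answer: 34774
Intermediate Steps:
k(D) = (54 + D)**2 (k(D) = ((D + 4) + 2*5**2)**2 = ((4 + D) + 2*25)**2 = ((4 + D) + 50)**2 = (54 + D)**2)
(k(-182) + 29325) - 10935 = ((54 - 182)**2 + 29325) - 10935 = ((-128)**2 + 29325) - 10935 = (16384 + 29325) - 10935 = 45709 - 10935 = 34774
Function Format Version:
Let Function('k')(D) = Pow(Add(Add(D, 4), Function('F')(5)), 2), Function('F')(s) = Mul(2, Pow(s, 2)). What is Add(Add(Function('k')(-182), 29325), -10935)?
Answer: 34774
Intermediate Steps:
Function('k')(D) = Pow(Add(54, D), 2) (Function('k')(D) = Pow(Add(Add(D, 4), Mul(2, Pow(5, 2))), 2) = Pow(Add(Add(4, D), Mul(2, 25)), 2) = Pow(Add(Add(4, D), 50), 2) = Pow(Add(54, D), 2))
Add(Add(Function('k')(-182), 29325), -10935) = Add(Add(Pow(Add(54, -182), 2), 29325), -10935) = Add(Add(Pow(-128, 2), 29325), -10935) = Add(Add(16384, 29325), -10935) = Add(45709, -10935) = 34774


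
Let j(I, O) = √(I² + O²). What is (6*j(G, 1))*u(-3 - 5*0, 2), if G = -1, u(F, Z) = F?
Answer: -18*√2 ≈ -25.456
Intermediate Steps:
(6*j(G, 1))*u(-3 - 5*0, 2) = (6*√((-1)² + 1²))*(-3 - 5*0) = (6*√(1 + 1))*(-3 + 0) = (6*√2)*(-3) = -18*√2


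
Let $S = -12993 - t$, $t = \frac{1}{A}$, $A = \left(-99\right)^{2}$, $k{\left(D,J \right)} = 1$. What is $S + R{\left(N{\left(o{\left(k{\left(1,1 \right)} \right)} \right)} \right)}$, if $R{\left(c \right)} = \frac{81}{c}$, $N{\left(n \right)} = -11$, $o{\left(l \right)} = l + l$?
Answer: $- \frac{127416565}{9801} \approx -13000.0$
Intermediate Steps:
$o{\left(l \right)} = 2 l$
$A = 9801$
$t = \frac{1}{9801} \approx 0.00010203$
$S = - \frac{127344394}{9801}$ ($S = -12993 - \frac{1}{9801} = - \frac{127344394}{9801} \approx -12993.0$)
$S + R{\left(N{\left(o{\left(k{\left(1,1 \right)} \right)} \right)} \right)} = - \frac{127344394}{9801} + \frac{81}{-11} = - \frac{127344394}{9801} + 81 \left(- \frac{1}{11}\right) = - \frac{127344394}{9801} - \frac{81}{11} = - \frac{127416565}{9801}$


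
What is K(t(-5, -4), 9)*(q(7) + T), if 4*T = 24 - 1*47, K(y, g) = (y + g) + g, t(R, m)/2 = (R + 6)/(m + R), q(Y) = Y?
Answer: 200/9 ≈ 22.222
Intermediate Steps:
t(R, m) = 2*(6 + R)/(R + m) (t(R, m) = 2*((R + 6)/(m + R)) = 2*((6 + R)/(R + m)) = 2*(6 + R)/(R + m))
K(y, g) = y + 2*g (K(y, g) = (g + y) + g = y + 2*g)
T = -23/4 (T = (24 - 1*47)/4 = (24 - 47)/4 = (¼)*(-23) = -23/4 ≈ -5.7500)
K(t(-5, -4), 9)*(q(7) + T) = (2*(6 - 5)/(-5 - 4) + 2*9)*(7 - 23/4) = (2*1/(-9) + 18)*(5/4) = (2*(-⅑)*1 + 18)*(5/4) = (-2/9 + 18)*(5/4) = (160/9)*(5/4) = 200/9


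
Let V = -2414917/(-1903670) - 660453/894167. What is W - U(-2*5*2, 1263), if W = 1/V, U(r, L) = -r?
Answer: -16338891639690/902054526629 ≈ -18.113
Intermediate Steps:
V = 902054526629/1702198892890 (V = -2414917*(-1/1903670) - 660453*1/894167 = 2414917/1903670 - 660453/894167 = 902054526629/1702198892890 ≈ 0.52993)
W = 1702198892890/902054526629 (W = 1/(902054526629/1702198892890) = 1702198892890/902054526629 ≈ 1.8870)
W - U(-2*5*2, 1263) = 1702198892890/902054526629 - (-1)*-2*5*2 = 1702198892890/902054526629 - (-1)*(-10*2) = 1702198892890/902054526629 - (-1)*(-20) = 1702198892890/902054526629 - 1*20 = 1702198892890/902054526629 - 20 = -16338891639690/902054526629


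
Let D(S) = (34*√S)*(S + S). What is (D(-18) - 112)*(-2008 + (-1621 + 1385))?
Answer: 251328 + 8239968*I*√2 ≈ 2.5133e+5 + 1.1653e+7*I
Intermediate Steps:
D(S) = 68*S^(3/2) (D(S) = (34*√S)*(2*S) = 68*S^(3/2))
(D(-18) - 112)*(-2008 + (-1621 + 1385)) = (68*(-18)^(3/2) - 112)*(-2008 + (-1621 + 1385)) = (68*(-54*I*√2) - 112)*(-2008 - 236) = (-3672*I*√2 - 112)*(-2244) = (-112 - 3672*I*√2)*(-2244) = 251328 + 8239968*I*√2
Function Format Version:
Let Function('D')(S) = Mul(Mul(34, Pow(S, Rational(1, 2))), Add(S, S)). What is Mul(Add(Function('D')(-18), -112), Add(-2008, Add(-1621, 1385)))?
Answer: Add(251328, Mul(8239968, I, Pow(2, Rational(1, 2)))) ≈ Add(2.5133e+5, Mul(1.1653e+7, I))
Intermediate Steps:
Function('D')(S) = Mul(68, Pow(S, Rational(3, 2))) (Function('D')(S) = Mul(Mul(34, Pow(S, Rational(1, 2))), Mul(2, S)) = Mul(68, Pow(S, Rational(3, 2))))
Mul(Add(Function('D')(-18), -112), Add(-2008, Add(-1621, 1385))) = Mul(Add(Mul(68, Pow(-18, Rational(3, 2))), -112), Add(-2008, Add(-1621, 1385))) = Mul(Add(Mul(68, Mul(-54, I, Pow(2, Rational(1, 2)))), -112), Add(-2008, -236)) = Mul(Add(Mul(-3672, I, Pow(2, Rational(1, 2))), -112), -2244) = Mul(Add(-112, Mul(-3672, I, Pow(2, Rational(1, 2)))), -2244) = Add(251328, Mul(8239968, I, Pow(2, Rational(1, 2))))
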